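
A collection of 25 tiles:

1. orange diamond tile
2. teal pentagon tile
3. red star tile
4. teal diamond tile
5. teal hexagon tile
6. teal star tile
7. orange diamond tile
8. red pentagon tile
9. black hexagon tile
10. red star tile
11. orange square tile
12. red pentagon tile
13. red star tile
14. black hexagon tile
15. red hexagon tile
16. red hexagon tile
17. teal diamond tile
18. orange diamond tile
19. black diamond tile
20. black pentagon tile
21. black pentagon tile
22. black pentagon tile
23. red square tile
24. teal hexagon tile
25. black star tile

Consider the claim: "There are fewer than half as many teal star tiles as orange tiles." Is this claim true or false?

teal star tiles: 1.
orange tiles: 4.
The claim requires 2 × 1 = 2 < 4, which holds.

True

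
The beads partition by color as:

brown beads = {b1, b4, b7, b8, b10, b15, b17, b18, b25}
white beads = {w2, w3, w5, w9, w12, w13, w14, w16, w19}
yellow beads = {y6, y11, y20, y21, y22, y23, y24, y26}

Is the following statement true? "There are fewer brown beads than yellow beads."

|brown beads| = 9.
|yellow beads| = 8.
The claim requires 9 < 8, which does not hold.

False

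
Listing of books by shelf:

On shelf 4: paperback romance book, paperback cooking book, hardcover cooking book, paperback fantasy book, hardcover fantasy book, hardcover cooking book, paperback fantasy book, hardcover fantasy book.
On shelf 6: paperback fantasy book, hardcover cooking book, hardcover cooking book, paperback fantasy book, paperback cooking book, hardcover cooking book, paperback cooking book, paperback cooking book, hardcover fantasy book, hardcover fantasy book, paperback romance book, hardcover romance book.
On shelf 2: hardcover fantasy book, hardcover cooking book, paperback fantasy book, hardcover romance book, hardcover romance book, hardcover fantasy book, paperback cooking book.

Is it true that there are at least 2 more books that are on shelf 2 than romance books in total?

books on shelf 2: 7.
romance books: 5.
The claim requires 7 − 5 = 2 ≥ 2, which holds.

True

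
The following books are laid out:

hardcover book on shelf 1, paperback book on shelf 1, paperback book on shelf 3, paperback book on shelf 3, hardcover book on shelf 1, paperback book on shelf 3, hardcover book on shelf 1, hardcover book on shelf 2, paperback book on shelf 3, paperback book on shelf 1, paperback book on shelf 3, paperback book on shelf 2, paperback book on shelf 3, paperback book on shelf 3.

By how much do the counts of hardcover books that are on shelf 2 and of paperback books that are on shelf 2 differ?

0

hardcover books on shelf 2: 1. paperback books on shelf 2: 1.
|1 − 1| = 1 − 1 = 0.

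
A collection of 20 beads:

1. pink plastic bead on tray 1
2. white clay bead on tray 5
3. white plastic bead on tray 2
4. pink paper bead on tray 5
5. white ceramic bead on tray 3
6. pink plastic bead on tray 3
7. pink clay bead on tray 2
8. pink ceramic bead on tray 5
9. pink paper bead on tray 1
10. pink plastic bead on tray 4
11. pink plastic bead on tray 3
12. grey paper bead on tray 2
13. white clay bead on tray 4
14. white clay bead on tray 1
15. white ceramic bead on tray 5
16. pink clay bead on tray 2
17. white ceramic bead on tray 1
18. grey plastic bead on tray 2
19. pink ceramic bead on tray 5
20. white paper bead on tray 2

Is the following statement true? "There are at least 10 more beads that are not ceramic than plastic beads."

False

|beads that are not ceramic| = 15.
|plastic beads| = 6.
The claim requires 15 − 6 = 9 ≥ 10, which does not hold.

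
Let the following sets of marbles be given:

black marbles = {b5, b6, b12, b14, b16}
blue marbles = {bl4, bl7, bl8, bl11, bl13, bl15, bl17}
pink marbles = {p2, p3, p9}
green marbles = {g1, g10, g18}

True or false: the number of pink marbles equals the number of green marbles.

True

There are 3 pink marbles.
There are 3 green marbles.
The claim requires 3 = 3, which holds.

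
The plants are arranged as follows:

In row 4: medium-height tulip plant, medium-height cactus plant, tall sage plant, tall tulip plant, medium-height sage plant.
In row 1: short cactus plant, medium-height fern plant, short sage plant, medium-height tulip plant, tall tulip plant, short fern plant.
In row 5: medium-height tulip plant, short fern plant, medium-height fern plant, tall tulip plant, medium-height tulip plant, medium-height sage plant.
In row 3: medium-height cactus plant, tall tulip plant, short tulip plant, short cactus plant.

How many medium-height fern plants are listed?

2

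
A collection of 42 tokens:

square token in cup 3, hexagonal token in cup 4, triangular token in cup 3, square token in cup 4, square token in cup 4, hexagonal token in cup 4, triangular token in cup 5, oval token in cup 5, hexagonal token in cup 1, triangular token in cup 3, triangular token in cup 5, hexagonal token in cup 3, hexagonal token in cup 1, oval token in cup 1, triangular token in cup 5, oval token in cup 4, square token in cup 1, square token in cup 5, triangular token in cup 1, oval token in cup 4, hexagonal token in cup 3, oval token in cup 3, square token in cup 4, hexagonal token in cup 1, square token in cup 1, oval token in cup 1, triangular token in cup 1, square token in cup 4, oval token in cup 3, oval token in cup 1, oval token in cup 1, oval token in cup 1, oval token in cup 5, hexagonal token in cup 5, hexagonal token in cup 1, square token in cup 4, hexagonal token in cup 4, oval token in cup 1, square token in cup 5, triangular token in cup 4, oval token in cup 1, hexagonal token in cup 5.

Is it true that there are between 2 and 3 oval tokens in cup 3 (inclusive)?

There are 2 oval tokens in cup 3.
The claim requires 2 ≤ 2 ≤ 3, which holds.

True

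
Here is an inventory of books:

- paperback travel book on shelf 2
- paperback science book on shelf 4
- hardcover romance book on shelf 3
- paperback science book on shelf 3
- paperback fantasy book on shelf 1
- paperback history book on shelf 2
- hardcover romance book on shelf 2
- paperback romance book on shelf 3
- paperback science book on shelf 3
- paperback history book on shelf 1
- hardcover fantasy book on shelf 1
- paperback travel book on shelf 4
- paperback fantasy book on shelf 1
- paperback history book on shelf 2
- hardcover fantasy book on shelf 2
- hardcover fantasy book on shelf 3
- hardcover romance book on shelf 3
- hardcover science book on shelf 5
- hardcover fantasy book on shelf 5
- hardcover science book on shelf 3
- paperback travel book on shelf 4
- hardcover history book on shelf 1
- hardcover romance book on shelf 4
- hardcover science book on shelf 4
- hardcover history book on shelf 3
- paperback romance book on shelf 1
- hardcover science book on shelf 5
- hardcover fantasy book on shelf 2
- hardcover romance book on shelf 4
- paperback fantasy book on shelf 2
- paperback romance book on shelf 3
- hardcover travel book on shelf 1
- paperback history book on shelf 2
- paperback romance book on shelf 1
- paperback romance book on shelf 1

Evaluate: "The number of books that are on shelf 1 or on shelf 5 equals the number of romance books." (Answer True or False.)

There are 12 books on shelf 1 or on shelf 5.
There are 10 romance books.
The claim requires 12 = 10, which does not hold.

False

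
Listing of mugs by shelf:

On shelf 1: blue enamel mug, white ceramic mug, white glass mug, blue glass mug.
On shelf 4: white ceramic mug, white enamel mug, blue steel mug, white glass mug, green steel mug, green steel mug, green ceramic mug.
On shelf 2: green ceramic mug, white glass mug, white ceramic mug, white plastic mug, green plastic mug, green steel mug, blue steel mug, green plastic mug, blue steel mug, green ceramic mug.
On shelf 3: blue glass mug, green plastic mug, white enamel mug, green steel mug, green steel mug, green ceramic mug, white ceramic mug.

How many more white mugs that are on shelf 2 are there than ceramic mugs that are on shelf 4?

1

white mugs on shelf 2: 3.
ceramic mugs on shelf 4: 2.
3 − 2 = 1.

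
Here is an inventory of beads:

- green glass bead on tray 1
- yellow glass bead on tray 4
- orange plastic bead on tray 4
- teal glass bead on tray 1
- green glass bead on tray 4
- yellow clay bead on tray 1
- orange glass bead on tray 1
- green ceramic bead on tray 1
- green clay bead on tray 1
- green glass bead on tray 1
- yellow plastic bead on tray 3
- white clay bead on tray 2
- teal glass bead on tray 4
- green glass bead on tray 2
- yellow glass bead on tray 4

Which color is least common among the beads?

white

Counts by color: green 6, yellow 4, teal 2, orange 2, white 1.
The minimum is 1, held uniquely by white.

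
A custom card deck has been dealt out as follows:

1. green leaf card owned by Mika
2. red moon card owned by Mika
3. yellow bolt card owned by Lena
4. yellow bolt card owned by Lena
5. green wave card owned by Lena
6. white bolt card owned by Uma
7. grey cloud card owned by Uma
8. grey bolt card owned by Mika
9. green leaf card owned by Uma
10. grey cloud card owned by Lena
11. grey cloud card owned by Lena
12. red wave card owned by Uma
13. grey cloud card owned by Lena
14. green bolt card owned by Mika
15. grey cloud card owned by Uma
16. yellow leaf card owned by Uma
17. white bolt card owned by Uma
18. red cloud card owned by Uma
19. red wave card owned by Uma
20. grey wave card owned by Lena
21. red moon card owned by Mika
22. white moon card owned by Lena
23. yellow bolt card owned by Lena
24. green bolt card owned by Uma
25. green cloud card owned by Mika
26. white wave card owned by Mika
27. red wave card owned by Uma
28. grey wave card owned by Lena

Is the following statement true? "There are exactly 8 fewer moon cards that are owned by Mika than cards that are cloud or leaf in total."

True

moon cards owned by Mika: 2.
cards that are cloud or leaf: 10.
The claim requires 10 − 2 (= 8) to equal 8, which holds.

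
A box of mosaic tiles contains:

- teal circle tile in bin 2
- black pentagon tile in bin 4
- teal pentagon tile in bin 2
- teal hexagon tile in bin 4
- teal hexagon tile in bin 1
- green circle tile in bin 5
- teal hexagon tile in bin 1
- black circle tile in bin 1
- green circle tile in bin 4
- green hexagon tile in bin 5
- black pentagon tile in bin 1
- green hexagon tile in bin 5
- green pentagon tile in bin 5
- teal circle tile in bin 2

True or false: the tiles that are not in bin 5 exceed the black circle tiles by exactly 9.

|tiles that are not in bin 5| = 10.
|black circle tiles| = 1.
The claim requires 10 − 1 (= 9) to equal 9, which holds.

True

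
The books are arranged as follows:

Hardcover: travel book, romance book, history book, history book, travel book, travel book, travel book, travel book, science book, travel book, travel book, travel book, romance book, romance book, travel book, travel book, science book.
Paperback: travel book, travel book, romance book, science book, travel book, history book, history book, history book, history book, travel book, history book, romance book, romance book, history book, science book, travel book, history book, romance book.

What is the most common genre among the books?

travel

Counts by genre: travel 15, history 9, romance 7, science 4.
The maximum is 15, held uniquely by travel.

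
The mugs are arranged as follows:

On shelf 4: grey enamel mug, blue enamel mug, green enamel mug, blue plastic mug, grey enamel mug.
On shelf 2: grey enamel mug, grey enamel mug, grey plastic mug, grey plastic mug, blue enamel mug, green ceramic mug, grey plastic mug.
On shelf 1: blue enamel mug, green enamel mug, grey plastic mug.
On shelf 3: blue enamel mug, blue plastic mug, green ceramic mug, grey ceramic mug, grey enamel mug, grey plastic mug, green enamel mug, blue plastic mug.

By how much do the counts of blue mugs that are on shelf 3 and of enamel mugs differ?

9

blue mugs on shelf 3: 3. enamel mugs: 12.
|3 − 12| = 12 − 3 = 9.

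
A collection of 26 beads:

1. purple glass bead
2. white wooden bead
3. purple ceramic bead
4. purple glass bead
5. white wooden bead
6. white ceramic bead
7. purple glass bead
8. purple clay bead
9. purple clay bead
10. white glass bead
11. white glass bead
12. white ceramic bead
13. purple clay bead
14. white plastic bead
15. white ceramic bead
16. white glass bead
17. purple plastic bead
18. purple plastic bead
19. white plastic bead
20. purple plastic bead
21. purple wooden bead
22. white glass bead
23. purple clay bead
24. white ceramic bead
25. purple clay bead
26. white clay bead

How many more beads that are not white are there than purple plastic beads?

10

beads that are not white: 13.
purple plastic beads: 3.
13 − 3 = 10.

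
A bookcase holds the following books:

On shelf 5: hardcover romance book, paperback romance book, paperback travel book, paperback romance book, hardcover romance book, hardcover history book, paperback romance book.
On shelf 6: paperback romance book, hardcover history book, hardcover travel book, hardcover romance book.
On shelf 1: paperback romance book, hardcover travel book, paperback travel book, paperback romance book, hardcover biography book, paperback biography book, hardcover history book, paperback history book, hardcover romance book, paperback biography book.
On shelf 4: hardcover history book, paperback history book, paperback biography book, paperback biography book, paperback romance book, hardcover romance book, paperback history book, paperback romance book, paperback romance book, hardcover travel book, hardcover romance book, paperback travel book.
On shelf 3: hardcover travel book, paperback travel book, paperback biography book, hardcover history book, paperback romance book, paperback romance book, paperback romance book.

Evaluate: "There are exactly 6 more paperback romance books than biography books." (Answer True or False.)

True

paperback romance books: 12.
biography books: 6.
The claim requires 12 − 6 (= 6) to equal 6, which holds.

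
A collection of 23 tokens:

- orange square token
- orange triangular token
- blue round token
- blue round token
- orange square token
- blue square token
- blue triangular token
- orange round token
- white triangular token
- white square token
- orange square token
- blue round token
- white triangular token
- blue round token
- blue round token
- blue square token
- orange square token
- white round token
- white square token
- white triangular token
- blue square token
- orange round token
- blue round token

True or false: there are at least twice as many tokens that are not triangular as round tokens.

|tokens that are not triangular| = 18.
|round tokens| = 9.
The claim requires 18 ≥ 2 × 9 = 18, which holds.

True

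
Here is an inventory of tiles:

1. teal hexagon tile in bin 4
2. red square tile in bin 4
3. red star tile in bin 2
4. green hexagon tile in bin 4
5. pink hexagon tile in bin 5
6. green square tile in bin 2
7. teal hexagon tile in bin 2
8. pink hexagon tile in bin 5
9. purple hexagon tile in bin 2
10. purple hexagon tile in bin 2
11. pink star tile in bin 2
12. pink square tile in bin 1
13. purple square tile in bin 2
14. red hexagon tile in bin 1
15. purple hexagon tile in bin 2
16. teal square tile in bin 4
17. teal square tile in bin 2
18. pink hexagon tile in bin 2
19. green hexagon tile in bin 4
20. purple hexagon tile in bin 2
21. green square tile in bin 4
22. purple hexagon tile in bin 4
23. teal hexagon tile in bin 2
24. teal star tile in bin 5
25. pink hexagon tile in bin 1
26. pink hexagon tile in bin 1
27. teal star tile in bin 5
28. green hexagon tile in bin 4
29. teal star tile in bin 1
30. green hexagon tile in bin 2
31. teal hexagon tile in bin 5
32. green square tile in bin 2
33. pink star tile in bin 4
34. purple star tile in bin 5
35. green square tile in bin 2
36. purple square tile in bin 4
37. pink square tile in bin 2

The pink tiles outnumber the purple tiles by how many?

1

pink tiles: 9.
purple tiles: 8.
9 − 8 = 1.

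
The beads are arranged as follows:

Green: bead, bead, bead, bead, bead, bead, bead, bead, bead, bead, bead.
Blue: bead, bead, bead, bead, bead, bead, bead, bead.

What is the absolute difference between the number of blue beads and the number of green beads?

blue beads: 8. green beads: 11.
|8 − 11| = 11 − 8 = 3.

3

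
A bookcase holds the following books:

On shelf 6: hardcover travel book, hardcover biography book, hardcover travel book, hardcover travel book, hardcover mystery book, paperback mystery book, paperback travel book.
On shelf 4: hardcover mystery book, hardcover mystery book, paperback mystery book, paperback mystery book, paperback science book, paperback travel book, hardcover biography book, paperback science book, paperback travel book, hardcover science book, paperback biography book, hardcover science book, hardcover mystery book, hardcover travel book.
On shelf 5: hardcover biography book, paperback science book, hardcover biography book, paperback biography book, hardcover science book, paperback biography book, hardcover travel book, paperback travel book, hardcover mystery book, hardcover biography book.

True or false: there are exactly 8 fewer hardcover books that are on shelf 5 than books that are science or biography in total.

True

|hardcover books on shelf 5| = 6.
|books that are science or biography| = 14.
The claim requires 14 − 6 (= 8) to equal 8, which holds.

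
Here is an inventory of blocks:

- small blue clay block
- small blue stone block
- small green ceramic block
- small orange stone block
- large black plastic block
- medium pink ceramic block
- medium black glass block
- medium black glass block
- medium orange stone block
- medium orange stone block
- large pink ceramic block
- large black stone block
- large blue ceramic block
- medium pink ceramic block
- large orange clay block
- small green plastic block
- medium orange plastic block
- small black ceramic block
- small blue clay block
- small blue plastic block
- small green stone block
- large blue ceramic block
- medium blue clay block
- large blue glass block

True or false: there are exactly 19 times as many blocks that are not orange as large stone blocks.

|blocks that are not orange| = 19.
|large stone blocks| = 1.
The claim requires 19 = 19 × 1 = 19, which holds.

True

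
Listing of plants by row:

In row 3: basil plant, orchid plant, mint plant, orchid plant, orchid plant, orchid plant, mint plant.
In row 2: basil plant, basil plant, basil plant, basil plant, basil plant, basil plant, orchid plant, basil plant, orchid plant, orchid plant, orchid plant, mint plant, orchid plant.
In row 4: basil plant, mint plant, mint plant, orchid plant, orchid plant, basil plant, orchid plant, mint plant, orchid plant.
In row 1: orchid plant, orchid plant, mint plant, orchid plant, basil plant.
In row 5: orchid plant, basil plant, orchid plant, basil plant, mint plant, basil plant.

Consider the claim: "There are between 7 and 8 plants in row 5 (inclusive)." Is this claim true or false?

False

|plants in row 5| = 6.
The claim requires 7 ≤ 6 ≤ 8, which does not hold.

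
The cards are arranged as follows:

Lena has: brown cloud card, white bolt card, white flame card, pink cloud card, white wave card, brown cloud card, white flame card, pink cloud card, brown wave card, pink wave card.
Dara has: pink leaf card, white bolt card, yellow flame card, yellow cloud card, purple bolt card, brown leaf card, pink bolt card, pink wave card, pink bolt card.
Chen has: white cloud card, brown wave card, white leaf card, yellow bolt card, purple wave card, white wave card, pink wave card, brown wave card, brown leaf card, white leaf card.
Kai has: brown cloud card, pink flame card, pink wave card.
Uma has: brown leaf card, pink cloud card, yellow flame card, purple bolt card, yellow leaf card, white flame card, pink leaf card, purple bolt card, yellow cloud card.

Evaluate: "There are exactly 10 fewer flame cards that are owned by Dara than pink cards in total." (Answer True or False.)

|flame cards owned by Dara| = 1.
|pink cards| = 12.
The claim requires 12 − 1 (= 11) to equal 10, which does not hold.

False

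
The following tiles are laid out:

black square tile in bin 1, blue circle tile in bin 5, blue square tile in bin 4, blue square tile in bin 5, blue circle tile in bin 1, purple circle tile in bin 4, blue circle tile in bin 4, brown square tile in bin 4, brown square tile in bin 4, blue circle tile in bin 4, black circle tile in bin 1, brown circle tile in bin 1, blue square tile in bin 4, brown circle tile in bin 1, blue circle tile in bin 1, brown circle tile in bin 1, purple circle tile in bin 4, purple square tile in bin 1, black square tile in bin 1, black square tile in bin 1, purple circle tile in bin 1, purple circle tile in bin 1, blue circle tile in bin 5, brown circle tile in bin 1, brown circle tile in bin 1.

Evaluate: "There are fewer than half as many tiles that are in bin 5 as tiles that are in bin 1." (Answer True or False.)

There are 3 tiles in bin 5.
There are 14 tiles in bin 1.
The claim requires 2 × 3 = 6 < 14, which holds.

True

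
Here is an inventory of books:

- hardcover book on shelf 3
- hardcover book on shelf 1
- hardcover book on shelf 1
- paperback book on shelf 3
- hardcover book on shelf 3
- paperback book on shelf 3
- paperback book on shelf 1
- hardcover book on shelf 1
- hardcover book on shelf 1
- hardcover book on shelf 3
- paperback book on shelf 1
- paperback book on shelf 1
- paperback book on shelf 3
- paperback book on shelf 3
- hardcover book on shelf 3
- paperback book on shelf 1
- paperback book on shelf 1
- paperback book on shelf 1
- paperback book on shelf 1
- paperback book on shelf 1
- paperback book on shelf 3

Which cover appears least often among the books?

hardcover

Counts by cover: paperback 13, hardcover 8.
The minimum is 8, held uniquely by hardcover.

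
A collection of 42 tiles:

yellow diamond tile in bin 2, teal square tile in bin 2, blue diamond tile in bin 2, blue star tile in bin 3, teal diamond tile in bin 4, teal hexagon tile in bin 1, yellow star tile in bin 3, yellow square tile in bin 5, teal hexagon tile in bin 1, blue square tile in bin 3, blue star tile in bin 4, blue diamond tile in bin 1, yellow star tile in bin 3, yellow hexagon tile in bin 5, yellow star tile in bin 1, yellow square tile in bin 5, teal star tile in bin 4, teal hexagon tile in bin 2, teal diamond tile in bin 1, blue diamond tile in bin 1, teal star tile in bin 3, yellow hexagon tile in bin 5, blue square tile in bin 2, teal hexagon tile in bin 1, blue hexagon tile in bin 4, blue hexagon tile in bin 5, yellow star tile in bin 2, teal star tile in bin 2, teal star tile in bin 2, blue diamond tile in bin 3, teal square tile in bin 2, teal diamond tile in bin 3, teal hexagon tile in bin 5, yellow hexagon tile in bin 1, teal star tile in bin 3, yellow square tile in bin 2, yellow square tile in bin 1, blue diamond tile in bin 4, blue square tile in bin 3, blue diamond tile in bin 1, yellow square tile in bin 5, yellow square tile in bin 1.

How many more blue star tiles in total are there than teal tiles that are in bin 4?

0

blue star tiles: 2.
teal tiles in bin 4: 2.
2 − 2 = 0.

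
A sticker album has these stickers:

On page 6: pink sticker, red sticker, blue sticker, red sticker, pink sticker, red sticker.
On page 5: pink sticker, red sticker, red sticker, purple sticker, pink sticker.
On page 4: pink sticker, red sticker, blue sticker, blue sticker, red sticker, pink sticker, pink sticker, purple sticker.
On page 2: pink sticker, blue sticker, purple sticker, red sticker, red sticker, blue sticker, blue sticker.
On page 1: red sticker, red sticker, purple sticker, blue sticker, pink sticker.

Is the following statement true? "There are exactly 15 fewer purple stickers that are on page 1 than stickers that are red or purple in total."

|purple stickers on page 1| = 1.
|stickers that are red or purple| = 15.
The claim requires 15 − 1 (= 14) to equal 15, which does not hold.

False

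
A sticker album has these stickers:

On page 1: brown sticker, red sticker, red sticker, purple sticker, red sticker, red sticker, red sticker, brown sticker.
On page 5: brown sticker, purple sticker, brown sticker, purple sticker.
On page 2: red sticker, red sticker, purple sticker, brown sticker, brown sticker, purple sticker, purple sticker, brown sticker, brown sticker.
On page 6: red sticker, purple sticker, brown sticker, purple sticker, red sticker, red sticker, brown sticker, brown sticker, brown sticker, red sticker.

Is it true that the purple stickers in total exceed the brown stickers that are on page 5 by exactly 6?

True

|purple stickers| = 8.
|brown stickers on page 5| = 2.
The claim requires 8 − 2 (= 6) to equal 6, which holds.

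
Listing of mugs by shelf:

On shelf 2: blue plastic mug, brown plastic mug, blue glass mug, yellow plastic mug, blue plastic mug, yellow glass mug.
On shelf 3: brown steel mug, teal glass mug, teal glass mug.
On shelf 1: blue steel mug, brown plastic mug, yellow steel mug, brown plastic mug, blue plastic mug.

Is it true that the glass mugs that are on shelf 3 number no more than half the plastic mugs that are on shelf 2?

True

|glass mugs on shelf 3| = 2.
|plastic mugs on shelf 2| = 4.
The claim requires 2 × 2 = 4 ≤ 4, which holds.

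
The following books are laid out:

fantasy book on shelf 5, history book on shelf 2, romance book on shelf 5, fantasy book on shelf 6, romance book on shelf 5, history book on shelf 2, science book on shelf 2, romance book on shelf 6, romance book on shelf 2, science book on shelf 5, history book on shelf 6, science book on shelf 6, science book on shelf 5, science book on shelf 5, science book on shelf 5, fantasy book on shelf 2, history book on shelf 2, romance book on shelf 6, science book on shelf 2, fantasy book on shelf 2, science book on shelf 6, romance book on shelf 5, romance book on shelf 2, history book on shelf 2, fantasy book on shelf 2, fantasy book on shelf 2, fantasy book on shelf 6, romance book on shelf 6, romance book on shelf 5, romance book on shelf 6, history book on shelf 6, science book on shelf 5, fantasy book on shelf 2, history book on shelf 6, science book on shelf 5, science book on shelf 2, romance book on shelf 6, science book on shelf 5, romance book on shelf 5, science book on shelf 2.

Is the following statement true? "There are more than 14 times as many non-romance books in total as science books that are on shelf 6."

False

non-romance books: 28.
science books on shelf 6: 2.
The claim requires 28 > 14 × 2 = 28, which does not hold.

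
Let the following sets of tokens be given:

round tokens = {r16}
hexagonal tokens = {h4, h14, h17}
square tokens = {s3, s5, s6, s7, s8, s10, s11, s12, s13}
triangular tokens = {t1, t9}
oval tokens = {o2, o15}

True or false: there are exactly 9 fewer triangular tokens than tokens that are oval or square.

True

triangular tokens: 2.
tokens that are oval or square: 11.
The claim requires 11 − 2 (= 9) to equal 9, which holds.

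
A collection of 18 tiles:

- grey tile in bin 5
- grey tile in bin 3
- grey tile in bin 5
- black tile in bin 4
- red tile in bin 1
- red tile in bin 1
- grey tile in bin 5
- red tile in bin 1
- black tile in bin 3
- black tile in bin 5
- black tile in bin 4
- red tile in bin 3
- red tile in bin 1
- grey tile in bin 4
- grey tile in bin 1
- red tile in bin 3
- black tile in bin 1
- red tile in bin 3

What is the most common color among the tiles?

red

Counts by color: red 7, grey 6, black 5.
The maximum is 7, held uniquely by red.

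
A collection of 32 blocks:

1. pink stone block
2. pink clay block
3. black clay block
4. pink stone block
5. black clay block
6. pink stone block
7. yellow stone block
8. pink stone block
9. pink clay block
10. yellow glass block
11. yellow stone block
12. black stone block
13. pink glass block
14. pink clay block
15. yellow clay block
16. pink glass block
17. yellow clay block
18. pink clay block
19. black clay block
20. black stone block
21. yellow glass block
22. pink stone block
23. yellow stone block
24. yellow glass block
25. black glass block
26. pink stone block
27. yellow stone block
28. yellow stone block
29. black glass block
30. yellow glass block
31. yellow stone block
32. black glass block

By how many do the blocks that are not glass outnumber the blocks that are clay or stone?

blocks that are not glass: 23.
blocks that are clay or stone: 23.
23 − 23 = 0.

0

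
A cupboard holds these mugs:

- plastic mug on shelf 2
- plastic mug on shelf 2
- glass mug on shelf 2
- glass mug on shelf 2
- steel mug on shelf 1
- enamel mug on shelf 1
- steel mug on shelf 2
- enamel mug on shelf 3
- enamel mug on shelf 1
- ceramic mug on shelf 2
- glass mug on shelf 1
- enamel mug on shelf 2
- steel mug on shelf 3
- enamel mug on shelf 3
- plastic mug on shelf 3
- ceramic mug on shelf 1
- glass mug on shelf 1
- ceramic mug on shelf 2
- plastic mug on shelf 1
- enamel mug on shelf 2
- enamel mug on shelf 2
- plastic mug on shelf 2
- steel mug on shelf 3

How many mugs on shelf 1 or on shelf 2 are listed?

18

on shelf 1: 7; on shelf 2: 11; together 7 + 11 = 18.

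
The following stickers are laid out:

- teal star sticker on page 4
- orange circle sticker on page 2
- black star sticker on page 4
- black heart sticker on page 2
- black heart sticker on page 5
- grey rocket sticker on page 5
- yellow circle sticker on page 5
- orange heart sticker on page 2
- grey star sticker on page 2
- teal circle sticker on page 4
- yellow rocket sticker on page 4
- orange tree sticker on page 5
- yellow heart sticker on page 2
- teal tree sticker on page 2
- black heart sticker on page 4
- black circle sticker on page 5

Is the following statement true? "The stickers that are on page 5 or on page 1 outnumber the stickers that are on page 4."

stickers on page 5 or on page 1: 5.
stickers on page 4: 5.
The claim requires 5 > 5, which does not hold.

False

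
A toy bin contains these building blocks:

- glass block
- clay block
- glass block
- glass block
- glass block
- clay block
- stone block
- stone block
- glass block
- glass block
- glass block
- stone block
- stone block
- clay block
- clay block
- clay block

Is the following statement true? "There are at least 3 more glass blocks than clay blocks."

False

|glass blocks| = 7.
|clay blocks| = 5.
The claim requires 7 − 5 = 2 ≥ 3, which does not hold.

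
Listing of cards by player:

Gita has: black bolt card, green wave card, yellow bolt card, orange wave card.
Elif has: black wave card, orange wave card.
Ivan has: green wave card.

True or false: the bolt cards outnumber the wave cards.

|bolt cards| = 2.
|wave cards| = 5.
The claim requires 2 > 5, which does not hold.

False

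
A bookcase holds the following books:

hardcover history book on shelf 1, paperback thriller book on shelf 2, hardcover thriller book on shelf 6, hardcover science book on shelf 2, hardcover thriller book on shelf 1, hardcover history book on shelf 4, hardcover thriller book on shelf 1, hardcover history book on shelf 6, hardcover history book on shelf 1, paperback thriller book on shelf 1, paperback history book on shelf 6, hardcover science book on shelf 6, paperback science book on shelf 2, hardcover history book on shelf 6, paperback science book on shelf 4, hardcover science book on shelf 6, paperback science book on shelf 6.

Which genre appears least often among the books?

thriller

Counts by genre: history 6, science 6, thriller 5.
The minimum is 5, held uniquely by thriller.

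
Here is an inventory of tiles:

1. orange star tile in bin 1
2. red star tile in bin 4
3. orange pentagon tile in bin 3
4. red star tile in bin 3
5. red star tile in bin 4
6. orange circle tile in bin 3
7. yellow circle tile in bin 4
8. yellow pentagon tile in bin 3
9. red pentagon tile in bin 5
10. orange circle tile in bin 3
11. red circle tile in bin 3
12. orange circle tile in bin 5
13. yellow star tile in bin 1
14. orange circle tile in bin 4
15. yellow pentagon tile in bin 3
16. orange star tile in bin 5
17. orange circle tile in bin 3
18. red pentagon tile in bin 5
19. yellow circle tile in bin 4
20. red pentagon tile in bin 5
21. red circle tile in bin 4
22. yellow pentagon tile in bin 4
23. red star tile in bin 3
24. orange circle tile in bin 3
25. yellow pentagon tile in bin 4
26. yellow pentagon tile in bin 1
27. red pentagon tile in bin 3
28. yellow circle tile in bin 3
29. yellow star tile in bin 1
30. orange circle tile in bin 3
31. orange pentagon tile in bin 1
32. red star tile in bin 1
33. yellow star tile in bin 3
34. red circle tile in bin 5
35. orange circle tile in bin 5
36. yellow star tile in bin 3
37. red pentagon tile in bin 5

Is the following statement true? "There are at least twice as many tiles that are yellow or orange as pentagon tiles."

tiles that are yellow or orange: 24.
pentagon tiles: 12.
The claim requires 24 ≥ 2 × 12 = 24, which holds.

True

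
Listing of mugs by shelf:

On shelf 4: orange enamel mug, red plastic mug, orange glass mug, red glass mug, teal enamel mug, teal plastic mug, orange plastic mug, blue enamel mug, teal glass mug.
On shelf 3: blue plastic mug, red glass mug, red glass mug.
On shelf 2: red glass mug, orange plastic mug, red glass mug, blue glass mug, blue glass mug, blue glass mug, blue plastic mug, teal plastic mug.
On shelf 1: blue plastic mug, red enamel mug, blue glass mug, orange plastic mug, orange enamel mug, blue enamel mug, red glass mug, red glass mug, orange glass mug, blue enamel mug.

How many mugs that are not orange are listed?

Total mugs: 30; with the excluded value: 7; remaining 30 − 7 = 23.

23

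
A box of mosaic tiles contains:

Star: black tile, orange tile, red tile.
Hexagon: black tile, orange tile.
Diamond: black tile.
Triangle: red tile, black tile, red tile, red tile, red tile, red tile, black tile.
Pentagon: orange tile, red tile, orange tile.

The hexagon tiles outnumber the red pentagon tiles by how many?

hexagon tiles: 2.
red pentagon tiles: 1.
2 − 1 = 1.

1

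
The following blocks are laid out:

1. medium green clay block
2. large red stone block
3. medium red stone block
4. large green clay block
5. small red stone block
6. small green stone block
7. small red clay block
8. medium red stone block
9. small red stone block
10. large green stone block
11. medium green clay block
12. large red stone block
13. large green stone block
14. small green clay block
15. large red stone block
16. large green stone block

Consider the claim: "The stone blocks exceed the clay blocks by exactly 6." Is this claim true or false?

stone blocks: 11.
clay blocks: 5.
The claim requires 11 − 5 (= 6) to equal 6, which holds.

True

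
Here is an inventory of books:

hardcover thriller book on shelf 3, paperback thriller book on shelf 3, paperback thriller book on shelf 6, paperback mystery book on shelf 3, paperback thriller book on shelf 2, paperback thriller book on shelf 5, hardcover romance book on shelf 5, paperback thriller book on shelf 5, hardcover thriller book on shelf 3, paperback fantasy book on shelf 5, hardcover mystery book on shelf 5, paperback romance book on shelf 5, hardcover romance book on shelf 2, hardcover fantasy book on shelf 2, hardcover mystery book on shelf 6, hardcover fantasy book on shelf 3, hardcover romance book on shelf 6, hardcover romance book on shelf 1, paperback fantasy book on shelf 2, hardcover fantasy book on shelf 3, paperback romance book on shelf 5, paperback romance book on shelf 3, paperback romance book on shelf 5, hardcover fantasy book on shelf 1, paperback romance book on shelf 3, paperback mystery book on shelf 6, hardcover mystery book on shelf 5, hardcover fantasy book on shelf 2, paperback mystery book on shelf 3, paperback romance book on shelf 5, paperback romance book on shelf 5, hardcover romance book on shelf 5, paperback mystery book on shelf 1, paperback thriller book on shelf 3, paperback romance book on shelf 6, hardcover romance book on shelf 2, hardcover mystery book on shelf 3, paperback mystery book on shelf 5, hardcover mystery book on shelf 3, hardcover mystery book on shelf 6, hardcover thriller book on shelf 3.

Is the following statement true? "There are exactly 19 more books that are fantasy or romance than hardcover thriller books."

There are 21 books that are fantasy or romance.
There are 3 hardcover thriller books.
The claim requires 21 − 3 (= 18) to equal 19, which does not hold.

False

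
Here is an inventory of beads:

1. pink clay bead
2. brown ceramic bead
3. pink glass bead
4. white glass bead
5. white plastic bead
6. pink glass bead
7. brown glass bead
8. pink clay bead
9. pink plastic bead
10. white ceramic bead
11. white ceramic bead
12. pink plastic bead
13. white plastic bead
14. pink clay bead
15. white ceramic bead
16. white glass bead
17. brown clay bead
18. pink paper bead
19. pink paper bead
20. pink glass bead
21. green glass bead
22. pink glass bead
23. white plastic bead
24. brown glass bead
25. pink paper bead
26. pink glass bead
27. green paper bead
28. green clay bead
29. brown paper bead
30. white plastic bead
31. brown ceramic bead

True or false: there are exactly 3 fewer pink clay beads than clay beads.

False

pink clay beads: 3.
clay beads: 5.
The claim requires 5 − 3 (= 2) to equal 3, which does not hold.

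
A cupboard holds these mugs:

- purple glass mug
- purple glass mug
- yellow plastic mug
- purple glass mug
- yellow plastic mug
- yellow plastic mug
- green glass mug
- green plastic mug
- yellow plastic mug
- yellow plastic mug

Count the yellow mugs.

5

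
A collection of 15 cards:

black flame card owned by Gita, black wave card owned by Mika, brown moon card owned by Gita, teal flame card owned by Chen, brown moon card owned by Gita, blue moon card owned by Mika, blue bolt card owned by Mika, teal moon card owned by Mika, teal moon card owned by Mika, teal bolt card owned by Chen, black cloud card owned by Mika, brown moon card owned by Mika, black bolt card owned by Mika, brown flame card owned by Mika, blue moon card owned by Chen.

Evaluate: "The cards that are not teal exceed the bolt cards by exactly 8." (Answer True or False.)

True

cards that are not teal: 11.
bolt cards: 3.
The claim requires 11 − 3 (= 8) to equal 8, which holds.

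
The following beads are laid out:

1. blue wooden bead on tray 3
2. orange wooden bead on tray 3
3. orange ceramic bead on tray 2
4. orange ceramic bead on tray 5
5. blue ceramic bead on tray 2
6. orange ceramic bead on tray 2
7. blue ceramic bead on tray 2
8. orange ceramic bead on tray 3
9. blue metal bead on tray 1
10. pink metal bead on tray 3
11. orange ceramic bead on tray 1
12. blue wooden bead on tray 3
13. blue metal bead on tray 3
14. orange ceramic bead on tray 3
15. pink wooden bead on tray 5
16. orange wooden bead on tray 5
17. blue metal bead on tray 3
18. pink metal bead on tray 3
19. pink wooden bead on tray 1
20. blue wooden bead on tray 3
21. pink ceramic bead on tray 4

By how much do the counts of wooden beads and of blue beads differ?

wooden beads: 7. blue beads: 8.
|7 − 8| = 8 − 7 = 1.

1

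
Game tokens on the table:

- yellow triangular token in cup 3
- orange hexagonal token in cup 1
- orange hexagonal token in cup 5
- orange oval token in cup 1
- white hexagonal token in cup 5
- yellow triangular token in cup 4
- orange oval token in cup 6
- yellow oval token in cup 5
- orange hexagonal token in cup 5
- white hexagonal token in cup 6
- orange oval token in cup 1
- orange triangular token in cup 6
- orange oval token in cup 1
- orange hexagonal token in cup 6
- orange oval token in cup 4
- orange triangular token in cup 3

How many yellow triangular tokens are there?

2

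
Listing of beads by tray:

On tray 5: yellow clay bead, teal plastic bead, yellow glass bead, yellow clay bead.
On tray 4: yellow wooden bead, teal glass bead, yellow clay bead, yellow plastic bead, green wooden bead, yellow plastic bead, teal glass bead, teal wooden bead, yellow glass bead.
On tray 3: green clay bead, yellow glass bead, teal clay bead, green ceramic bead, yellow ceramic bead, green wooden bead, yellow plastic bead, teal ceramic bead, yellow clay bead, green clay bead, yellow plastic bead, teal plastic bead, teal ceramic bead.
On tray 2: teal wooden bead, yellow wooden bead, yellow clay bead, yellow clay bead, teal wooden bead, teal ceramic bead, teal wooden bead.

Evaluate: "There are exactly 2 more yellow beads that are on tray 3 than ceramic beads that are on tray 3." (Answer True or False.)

|yellow beads on tray 3| = 5.
|ceramic beads on tray 3| = 4.
The claim requires 5 − 4 (= 1) to equal 2, which does not hold.

False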